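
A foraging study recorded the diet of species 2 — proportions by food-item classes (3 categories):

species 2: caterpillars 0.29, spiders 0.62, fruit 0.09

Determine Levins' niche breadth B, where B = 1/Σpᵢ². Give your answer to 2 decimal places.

2.10

Σpᵢ² = 0.29² + 0.62² + 0.09² = 0.0841 + 0.3844 + 0.0081 = 0.4766
B = 1 / 0.4766 = 2.0982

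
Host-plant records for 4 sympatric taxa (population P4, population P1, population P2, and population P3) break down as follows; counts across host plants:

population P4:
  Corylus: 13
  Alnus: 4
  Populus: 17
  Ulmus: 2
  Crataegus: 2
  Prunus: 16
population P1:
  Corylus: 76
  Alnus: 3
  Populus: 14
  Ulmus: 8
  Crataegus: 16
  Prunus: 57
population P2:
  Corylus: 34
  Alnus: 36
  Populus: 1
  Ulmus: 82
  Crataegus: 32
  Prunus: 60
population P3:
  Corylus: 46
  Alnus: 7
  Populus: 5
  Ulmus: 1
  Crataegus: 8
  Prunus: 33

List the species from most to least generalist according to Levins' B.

Proportions for population P4 (n=54): 13/54=0.2407, 4/54=0.0741, 17/54=0.3148, 2/54=0.0370, 2/54=0.0370, 16/54=0.2963
Proportions for population P1 (n=174): 76/174=0.4368, 3/174=0.0172, 14/174=0.0805, 8/174=0.0460, 16/174=0.0920, 57/174=0.3276
Proportions for population P2 (n=245): 34/245=0.1388, 36/245=0.1469, 1/245=0.0041, 82/245=0.3347, 32/245=0.1306, 60/245=0.2449
Proportions for population P3 (n=100): 46/100=0.4600, 7/100=0.0700, 5/100=0.0500, 1/100=0.0100, 8/100=0.0800, 33/100=0.3300
Σp_P4ᵢ² = 0.2407² + 0.0741² + 0.3148² + 0.0370² + 0.0370² + 0.2963² = 0.057936 + 0.005491 + 0.099099 + 0.001369 + 0.001369 + 0.087794 = 0.253058
B_P4 = 1 / 0.253058 = 3.9517
Σp_P1ᵢ² = 0.4368² + 0.0172² + 0.0805² + 0.0460² + 0.0920² + 0.3276² = 0.190794 + 0.000296 + 0.006480 + 0.002116 + 0.008464 + 0.107322 = 0.315472
B_P1 = 1 / 0.315472 = 3.1699
Σp_P2ᵢ² = 0.1388² + 0.1469² + 0.0041² + 0.3347² + 0.1306² + 0.2449² = 0.019265 + 0.021580 + 0.000017 + 0.112024 + 0.017056 + 0.059976 = 0.229918
B_P2 = 1 / 0.229918 = 4.3494
Σp_P3ᵢ² = 0.4600² + 0.0700² + 0.0500² + 0.0100² + 0.0800² + 0.3300² = 0.211600 + 0.004900 + 0.002500 + 0.000100 + 0.006400 + 0.108900 = 0.334400
B_P3 = 1 / 0.334400 = 2.9904
Ranking by B (broadest → narrowest): population P2 (4.35) > population P4 (3.95) > population P1 (3.17) > population P3 (2.99)

population P2 > population P4 > population P1 > population P3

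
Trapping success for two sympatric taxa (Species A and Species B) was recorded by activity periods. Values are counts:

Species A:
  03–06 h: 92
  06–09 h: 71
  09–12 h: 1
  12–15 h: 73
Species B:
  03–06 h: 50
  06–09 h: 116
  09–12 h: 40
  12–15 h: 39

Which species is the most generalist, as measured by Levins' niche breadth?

Proportions for Species A (n=237): 92/237=0.3882, 71/237=0.2996, 1/237=0.0042, 73/237=0.3080
Proportions for Species B (n=245): 50/245=0.2041, 116/245=0.4735, 40/245=0.1633, 39/245=0.1592
Σp_Aᵢ² = 0.3882² + 0.2996² + 0.0042² + 0.3080² = 0.150699 + 0.089760 + 0.000018 + 0.094864 = 0.335341
B_A = 1 / 0.335341 = 2.9820
Σp_Bᵢ² = 0.2041² + 0.4735² + 0.1633² + 0.1592² = 0.041657 + 0.224202 + 0.026667 + 0.025345 = 0.317871
B_B = 1 / 0.317871 = 3.1459
Highest B → broadest niche (most generalist): Species B (B = 3.15).

Species B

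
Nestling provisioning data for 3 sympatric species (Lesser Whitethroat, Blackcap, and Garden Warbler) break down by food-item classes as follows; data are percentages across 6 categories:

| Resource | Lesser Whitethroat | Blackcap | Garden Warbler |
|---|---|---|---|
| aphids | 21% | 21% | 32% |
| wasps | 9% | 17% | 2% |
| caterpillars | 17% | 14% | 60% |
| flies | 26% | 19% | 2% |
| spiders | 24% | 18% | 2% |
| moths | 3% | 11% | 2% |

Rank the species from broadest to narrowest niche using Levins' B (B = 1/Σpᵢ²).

Convert percentages to proportions (divide by 100).
Σp_Whitᵢ² = 0.21² + 0.09² + 0.17² + 0.26² + 0.24² + 0.03² = 0.0441 + 0.0081 + 0.0289 + 0.0676 + 0.0576 + 0.0009 = 0.2072
B_Whit = 1 / 0.2072 = 4.8263
Σp_Blacᵢ² = 0.21² + 0.17² + 0.14² + 0.19² + 0.18² + 0.11² = 0.0441 + 0.0289 + 0.0196 + 0.0361 + 0.0324 + 0.0121 = 0.1732
B_Blac = 1 / 0.1732 = 5.7737
Σp_Warbᵢ² = 0.32² + 0.02² + 0.60² + 0.02² + 0.02² + 0.02² = 0.1024 + 0.0004 + 0.3600 + 0.0004 + 0.0004 + 0.0004 = 0.4640
B_Warb = 1 / 0.4640 = 2.1552
Ranking by B (broadest → narrowest): Blackcap (5.77) > Lesser Whitethroat (4.83) > Garden Warbler (2.16)

Blackcap > Lesser Whitethroat > Garden Warbler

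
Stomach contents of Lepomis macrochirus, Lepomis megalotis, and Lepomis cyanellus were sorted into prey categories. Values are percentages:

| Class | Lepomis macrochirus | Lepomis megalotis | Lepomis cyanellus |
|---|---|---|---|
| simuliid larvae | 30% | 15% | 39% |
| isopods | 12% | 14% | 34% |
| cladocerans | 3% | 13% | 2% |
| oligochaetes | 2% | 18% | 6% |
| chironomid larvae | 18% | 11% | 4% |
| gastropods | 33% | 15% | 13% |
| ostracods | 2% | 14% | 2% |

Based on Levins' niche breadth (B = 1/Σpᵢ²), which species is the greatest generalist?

Lepomis megalotis

Convert percentages to proportions (divide by 100).
Σp_macrᵢ² = 0.30² + 0.12² + 0.03² + 0.02² + 0.18² + 0.33² + 0.02² = 0.0900 + 0.0144 + 0.0009 + 0.0004 + 0.0324 + 0.1089 + 0.0004 = 0.2474
B_macr = 1 / 0.2474 = 4.0420
Σp_megaᵢ² = 0.15² + 0.14² + 0.13² + 0.18² + 0.11² + 0.15² + 0.14² = 0.0225 + 0.0196 + 0.0169 + 0.0324 + 0.0121 + 0.0225 + 0.0196 = 0.1456
B_mega = 1 / 0.1456 = 6.8681
Σp_cyanᵢ² = 0.39² + 0.34² + 0.02² + 0.06² + 0.04² + 0.13² + 0.02² = 0.1521 + 0.1156 + 0.0004 + 0.0036 + 0.0016 + 0.0169 + 0.0004 = 0.2906
B_cyan = 1 / 0.2906 = 3.4412
Highest B → broadest niche (most generalist): Lepomis megalotis (B = 6.87).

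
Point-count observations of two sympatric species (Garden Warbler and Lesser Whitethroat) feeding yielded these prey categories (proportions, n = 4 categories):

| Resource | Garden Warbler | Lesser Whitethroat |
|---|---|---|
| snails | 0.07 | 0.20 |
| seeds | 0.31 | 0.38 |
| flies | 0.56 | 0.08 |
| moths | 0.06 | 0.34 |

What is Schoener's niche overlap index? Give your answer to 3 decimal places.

0.520

Σ|p₁ᵢ − p₂ᵢ| = 0.13 + 0.07 + 0.48 + 0.28 = 0.96
D = 1 − ½ × 0.96 = 1 − 0.480 = 0.52000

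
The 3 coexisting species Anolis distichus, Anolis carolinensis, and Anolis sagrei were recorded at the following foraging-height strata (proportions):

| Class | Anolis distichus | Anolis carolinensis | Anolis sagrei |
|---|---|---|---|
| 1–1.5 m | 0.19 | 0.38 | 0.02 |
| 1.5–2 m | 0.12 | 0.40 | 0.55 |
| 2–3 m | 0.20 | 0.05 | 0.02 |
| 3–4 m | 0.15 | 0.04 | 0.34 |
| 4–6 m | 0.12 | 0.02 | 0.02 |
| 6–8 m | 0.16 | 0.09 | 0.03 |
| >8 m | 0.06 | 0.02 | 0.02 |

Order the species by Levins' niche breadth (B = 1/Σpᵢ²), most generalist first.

Anolis distichus > Anolis carolinensis > Anolis sagrei

Σp_distᵢ² = 0.19² + 0.12² + 0.20² + 0.15² + 0.12² + 0.16² + 0.06² = 0.0361 + 0.0144 + 0.0400 + 0.0225 + 0.0144 + 0.0256 + 0.0036 = 0.1566
B_dist = 1 / 0.1566 = 6.3857
Σp_caroᵢ² = 0.38² + 0.40² + 0.05² + 0.04² + 0.02² + 0.09² + 0.02² = 0.1444 + 0.1600 + 0.0025 + 0.0016 + 0.0004 + 0.0081 + 0.0004 = 0.3174
B_caro = 1 / 0.3174 = 3.1506
Σp_sagrᵢ² = 0.02² + 0.55² + 0.02² + 0.34² + 0.02² + 0.03² + 0.02² = 0.0004 + 0.3025 + 0.0004 + 0.1156 + 0.0004 + 0.0009 + 0.0004 = 0.4206
B_sagr = 1 / 0.4206 = 2.3776
Ranking by B (broadest → narrowest): Anolis distichus (6.39) > Anolis carolinensis (3.15) > Anolis sagrei (2.38)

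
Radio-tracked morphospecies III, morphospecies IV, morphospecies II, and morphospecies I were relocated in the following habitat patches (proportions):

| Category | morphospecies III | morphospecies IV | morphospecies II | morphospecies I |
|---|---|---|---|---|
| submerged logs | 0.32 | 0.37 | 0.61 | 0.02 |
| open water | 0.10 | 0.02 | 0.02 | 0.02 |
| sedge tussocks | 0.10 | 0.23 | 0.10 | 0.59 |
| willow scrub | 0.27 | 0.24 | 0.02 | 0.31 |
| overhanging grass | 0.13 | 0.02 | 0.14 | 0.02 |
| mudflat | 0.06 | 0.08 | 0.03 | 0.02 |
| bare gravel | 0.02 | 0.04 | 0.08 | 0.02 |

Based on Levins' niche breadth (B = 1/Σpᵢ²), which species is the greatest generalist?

Σp_IIIᵢ² = 0.32² + 0.10² + 0.10² + 0.27² + 0.13² + 0.06² + 0.02² = 0.1024 + 0.0100 + 0.0100 + 0.0729 + 0.0169 + 0.0036 + 0.0004 = 0.2162
B_III = 1 / 0.2162 = 4.6253
Σp_IVᵢ² = 0.37² + 0.02² + 0.23² + 0.24² + 0.02² + 0.08² + 0.04² = 0.1369 + 0.0004 + 0.0529 + 0.0576 + 0.0004 + 0.0064 + 0.0016 = 0.2562
B_IV = 1 / 0.2562 = 3.9032
Σp_IIᵢ² = 0.61² + 0.02² + 0.10² + 0.02² + 0.14² + 0.03² + 0.08² = 0.3721 + 0.0004 + 0.0100 + 0.0004 + 0.0196 + 0.0009 + 0.0064 = 0.4098
B_II = 1 / 0.4098 = 2.4402
Σp_Iᵢ² = 0.02² + 0.02² + 0.59² + 0.31² + 0.02² + 0.02² + 0.02² = 0.0004 + 0.0004 + 0.3481 + 0.0961 + 0.0004 + 0.0004 + 0.0004 = 0.4462
B_I = 1 / 0.4462 = 2.2411
Highest B → broadest niche (most generalist): morphospecies III (B = 4.63).

morphospecies III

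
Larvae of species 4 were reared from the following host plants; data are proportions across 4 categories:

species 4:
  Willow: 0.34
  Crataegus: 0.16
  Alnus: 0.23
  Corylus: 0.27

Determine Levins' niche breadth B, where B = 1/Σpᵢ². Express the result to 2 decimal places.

3.75

Σpᵢ² = 0.34² + 0.16² + 0.23² + 0.27² = 0.1156 + 0.0256 + 0.0529 + 0.0729 = 0.2670
B = 1 / 0.2670 = 3.7453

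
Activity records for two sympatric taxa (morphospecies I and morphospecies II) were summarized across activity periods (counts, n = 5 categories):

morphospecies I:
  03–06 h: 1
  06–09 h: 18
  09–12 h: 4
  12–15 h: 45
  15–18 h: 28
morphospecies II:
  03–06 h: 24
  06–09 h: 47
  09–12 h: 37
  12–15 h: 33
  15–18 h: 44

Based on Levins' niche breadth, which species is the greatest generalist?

Proportions for morphospecies I (n=96): 1/96=0.0104, 18/96=0.1875, 4/96=0.0417, 45/96=0.4688, 28/96=0.2917
Proportions for morphospecies II (n=185): 24/185=0.1297, 47/185=0.2541, 37/185=0.2000, 33/185=0.1784, 44/185=0.2378
Σp_Iᵢ² = 0.0104² + 0.1875² + 0.0417² + 0.4688² + 0.2917² = 0.000108 + 0.035156 + 0.001739 + 0.219773 + 0.085089 = 0.341865
B_I = 1 / 0.341865 = 2.9251
Σp_IIᵢ² = 0.1297² + 0.2541² + 0.2000² + 0.1784² + 0.2378² = 0.016822 + 0.064567 + 0.040000 + 0.031827 + 0.056549 = 0.209765
B_II = 1 / 0.209765 = 4.7672
Highest B → broadest niche (most generalist): morphospecies II (B = 4.77).

morphospecies II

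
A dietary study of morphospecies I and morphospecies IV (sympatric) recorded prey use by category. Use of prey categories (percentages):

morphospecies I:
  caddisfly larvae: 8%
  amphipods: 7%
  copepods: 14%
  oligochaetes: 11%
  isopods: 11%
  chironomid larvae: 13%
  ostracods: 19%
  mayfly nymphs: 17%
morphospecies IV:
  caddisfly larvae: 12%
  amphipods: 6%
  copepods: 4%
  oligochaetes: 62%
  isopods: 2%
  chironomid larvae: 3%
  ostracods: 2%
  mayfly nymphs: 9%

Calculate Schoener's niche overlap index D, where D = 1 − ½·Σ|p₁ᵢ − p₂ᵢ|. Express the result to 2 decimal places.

Convert percentages to proportions (divide by 100).
Σ|p₁ᵢ − p₂ᵢ| = 0.04 + 0.01 + 0.10 + 0.51 + 0.09 + 0.10 + 0.17 + 0.08 = 1.10
D = 1 − ½ × 1.10 = 1 − 0.550 = 0.4500

0.45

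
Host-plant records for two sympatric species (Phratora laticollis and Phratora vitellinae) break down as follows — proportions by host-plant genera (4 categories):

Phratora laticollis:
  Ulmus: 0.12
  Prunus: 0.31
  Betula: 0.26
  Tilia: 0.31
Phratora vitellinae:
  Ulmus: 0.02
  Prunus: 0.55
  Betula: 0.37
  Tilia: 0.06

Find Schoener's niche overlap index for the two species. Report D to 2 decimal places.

0.65

Σ|p₁ᵢ − p₂ᵢ| = 0.10 + 0.24 + 0.11 + 0.25 = 0.70
D = 1 − ½ × 0.70 = 1 − 0.350 = 0.6500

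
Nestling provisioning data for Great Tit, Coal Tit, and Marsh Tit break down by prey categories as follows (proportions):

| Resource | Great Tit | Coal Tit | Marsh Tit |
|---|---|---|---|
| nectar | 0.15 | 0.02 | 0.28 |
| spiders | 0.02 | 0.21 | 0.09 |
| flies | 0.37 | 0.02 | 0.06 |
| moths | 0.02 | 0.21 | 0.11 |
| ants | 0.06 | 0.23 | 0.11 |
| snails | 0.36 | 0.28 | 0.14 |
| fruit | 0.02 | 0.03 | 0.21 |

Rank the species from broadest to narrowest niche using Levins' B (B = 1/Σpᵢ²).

Marsh Tit > Coal Tit > Great Tit

Σp_Greaᵢ² = 0.15² + 0.02² + 0.37² + 0.02² + 0.06² + 0.36² + 0.02² = 0.0225 + 0.0004 + 0.1369 + 0.0004 + 0.0036 + 0.1296 + 0.0004 = 0.2938
B_Grea = 1 / 0.2938 = 3.4037
Σp_Coalᵢ² = 0.02² + 0.21² + 0.02² + 0.21² + 0.23² + 0.28² + 0.03² = 0.0004 + 0.0441 + 0.0004 + 0.0441 + 0.0529 + 0.0784 + 0.0009 = 0.2212
B_Coal = 1 / 0.2212 = 4.5208
Σp_Marsᵢ² = 0.28² + 0.09² + 0.06² + 0.11² + 0.11² + 0.14² + 0.21² = 0.0784 + 0.0081 + 0.0036 + 0.0121 + 0.0121 + 0.0196 + 0.0441 = 0.1780
B_Mars = 1 / 0.1780 = 5.6180
Ranking by B (broadest → narrowest): Marsh Tit (5.62) > Coal Tit (4.52) > Great Tit (3.40)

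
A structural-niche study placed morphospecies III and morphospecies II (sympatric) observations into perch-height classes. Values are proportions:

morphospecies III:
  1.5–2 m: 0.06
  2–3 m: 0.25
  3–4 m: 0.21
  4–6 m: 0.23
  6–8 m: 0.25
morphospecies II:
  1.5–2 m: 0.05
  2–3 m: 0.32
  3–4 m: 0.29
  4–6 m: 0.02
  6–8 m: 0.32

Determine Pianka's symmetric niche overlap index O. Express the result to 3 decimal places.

Σ p₁ᵢp₂ᵢ = 0.0030 + 0.0800 + 0.0609 + 0.0046 + 0.0800 = 0.2285
Σp_1ᵢ² = 0.06² + 0.25² + 0.21² + 0.23² + 0.25² = 0.0036 + 0.0625 + 0.0441 + 0.0529 + 0.0625 = 0.2256
Σp_2ᵢ² = 0.05² + 0.32² + 0.29² + 0.02² + 0.32² = 0.0025 + 0.1024 + 0.0841 + 0.0004 + 0.1024 = 0.2918
O = 0.2285 / √(0.2256 × 0.2918) = 0.2285 / 0.256574 = 0.89058

0.891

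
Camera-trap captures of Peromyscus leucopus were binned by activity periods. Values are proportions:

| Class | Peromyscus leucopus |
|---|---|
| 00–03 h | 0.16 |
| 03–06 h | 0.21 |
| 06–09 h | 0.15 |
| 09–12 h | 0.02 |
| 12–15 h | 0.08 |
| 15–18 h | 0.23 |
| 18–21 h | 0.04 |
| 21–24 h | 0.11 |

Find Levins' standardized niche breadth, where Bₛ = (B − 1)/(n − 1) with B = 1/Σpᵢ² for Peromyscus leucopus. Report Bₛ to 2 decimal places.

Σpᵢ² = 0.16² + 0.21² + 0.15² + 0.02² + 0.08² + 0.23² + 0.04² + 0.11² = 0.0256 + 0.0441 + 0.0225 + 0.0004 + 0.0064 + 0.0529 + 0.0016 + 0.0121 = 0.1656
B = 1 / 0.1656 = 6.0386
Bₛ = (B − 1)/(n − 1) = (6.0386 − 1)/(8 − 1) = 5.0386/7 = 0.7198

0.72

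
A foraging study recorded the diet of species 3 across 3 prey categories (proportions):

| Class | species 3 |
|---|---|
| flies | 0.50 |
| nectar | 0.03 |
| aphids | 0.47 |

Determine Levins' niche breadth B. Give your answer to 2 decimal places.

Σpᵢ² = 0.50² + 0.03² + 0.47² = 0.2500 + 0.0009 + 0.2209 = 0.4718
B = 1 / 0.4718 = 2.1195

2.12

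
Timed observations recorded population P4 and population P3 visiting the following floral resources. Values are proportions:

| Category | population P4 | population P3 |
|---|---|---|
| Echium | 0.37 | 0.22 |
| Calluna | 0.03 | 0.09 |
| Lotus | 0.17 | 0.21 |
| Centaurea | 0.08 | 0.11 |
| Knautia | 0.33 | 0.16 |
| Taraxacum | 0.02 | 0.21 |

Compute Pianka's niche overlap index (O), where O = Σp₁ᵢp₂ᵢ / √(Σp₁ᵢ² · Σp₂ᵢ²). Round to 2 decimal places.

Σ p₁ᵢp₂ᵢ = 0.0814 + 0.0027 + 0.0357 + 0.0088 + 0.0528 + 0.0042 = 0.1856
Σp_1ᵢ² = 0.37² + 0.03² + 0.17² + 0.08² + 0.33² + 0.02² = 0.1369 + 0.0009 + 0.0289 + 0.0064 + 0.1089 + 0.0004 = 0.2824
Σp_2ᵢ² = 0.22² + 0.09² + 0.21² + 0.11² + 0.16² + 0.21² = 0.0484 + 0.0081 + 0.0441 + 0.0121 + 0.0256 + 0.0441 = 0.1824
O = 0.1856 / √(0.2824 × 0.1824) = 0.1856 / 0.22696 = 0.8178

0.82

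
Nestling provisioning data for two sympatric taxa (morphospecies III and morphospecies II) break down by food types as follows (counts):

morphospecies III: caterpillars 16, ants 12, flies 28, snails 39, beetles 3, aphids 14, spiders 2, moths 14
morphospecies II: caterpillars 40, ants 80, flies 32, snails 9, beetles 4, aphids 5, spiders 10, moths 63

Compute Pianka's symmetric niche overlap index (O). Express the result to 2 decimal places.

Proportions for morphospecies III (n=128): 16/128=0.1250, 12/128=0.0938, 28/128=0.2188, 39/128=0.3047, 3/128=0.0234, 14/128=0.1094, 2/128=0.0156, 14/128=0.1094
Proportions for morphospecies II (n=243): 40/243=0.1646, 80/243=0.3292, 32/243=0.1317, 9/243=0.0370, 4/243=0.0165, 5/243=0.0206, 10/243=0.0412, 63/243=0.2593
Σ p₁ᵢp₂ᵢ = 0.020575 + 0.030879 + 0.028816 + 0.011274 + 0.000386 + 0.002254 + 0.000643 + 0.028367 = 0.123194
Σp_1ᵢ² = 0.1250² + 0.0938² + 0.2188² + 0.3047² + 0.0234² + 0.1094² + 0.0156² + 0.1094² = 0.015625 + 0.008798 + 0.047873 + 0.092842 + 0.000548 + 0.011968 + 0.000243 + 0.011968 = 0.189865
Σp_2ᵢ² = 0.1646² + 0.3292² + 0.1317² + 0.0370² + 0.0165² + 0.0206² + 0.0412² + 0.2593² = 0.027093 + 0.108373 + 0.017345 + 0.001369 + 0.000272 + 0.000424 + 0.001697 + 0.067236 = 0.223809
O = 0.123194 / √(0.189865 × 0.223809) = 0.123194 / 0.2061395 = 0.5976

0.60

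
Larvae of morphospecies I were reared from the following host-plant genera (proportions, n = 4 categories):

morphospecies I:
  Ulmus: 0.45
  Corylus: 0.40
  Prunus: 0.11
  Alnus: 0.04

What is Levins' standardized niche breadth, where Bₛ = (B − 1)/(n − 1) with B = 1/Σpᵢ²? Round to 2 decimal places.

Σpᵢ² = 0.45² + 0.40² + 0.11² + 0.04² = 0.2025 + 0.1600 + 0.0121 + 0.0016 = 0.3762
B = 1 / 0.3762 = 2.6582
Bₛ = (B − 1)/(n − 1) = (2.6582 − 1)/(4 − 1) = 1.6582/3 = 0.5527

0.55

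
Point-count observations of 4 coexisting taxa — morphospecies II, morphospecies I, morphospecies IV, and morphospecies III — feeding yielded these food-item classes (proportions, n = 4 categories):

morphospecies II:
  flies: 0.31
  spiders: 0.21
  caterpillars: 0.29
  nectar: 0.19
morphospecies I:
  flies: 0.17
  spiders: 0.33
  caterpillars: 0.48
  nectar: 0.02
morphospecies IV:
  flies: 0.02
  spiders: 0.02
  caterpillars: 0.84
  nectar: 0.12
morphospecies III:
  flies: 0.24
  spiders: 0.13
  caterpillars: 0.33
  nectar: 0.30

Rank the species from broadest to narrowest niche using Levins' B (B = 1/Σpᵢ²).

Σp_IIᵢ² = 0.31² + 0.21² + 0.29² + 0.19² = 0.0961 + 0.0441 + 0.0841 + 0.0361 = 0.2604
B_II = 1 / 0.2604 = 3.8402
Σp_Iᵢ² = 0.17² + 0.33² + 0.48² + 0.02² = 0.0289 + 0.1089 + 0.2304 + 0.0004 = 0.3686
B_I = 1 / 0.3686 = 2.7130
Σp_IVᵢ² = 0.02² + 0.02² + 0.84² + 0.12² = 0.0004 + 0.0004 + 0.7056 + 0.0144 = 0.7208
B_IV = 1 / 0.7208 = 1.3873
Σp_IIIᵢ² = 0.24² + 0.13² + 0.33² + 0.30² = 0.0576 + 0.0169 + 0.1089 + 0.0900 = 0.2734
B_III = 1 / 0.2734 = 3.6576
Ranking by B (broadest → narrowest): morphospecies II (3.84) > morphospecies III (3.66) > morphospecies I (2.71) > morphospecies IV (1.39)

morphospecies II > morphospecies III > morphospecies I > morphospecies IV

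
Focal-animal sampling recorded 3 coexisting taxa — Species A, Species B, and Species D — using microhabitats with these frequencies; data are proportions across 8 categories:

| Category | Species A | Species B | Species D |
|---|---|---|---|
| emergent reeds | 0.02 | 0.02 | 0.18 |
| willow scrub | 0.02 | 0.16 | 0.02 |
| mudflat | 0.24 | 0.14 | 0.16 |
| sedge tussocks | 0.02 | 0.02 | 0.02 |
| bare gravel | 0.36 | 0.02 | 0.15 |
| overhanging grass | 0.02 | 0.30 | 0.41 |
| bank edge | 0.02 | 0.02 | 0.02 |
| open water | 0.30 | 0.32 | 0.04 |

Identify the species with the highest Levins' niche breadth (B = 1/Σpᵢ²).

Species B

Σp_Aᵢ² = 0.02² + 0.02² + 0.24² + 0.02² + 0.36² + 0.02² + 0.02² + 0.30² = 0.0004 + 0.0004 + 0.0576 + 0.0004 + 0.1296 + 0.0004 + 0.0004 + 0.0900 = 0.2792
B_A = 1 / 0.2792 = 3.5817
Σp_Bᵢ² = 0.02² + 0.16² + 0.14² + 0.02² + 0.02² + 0.30² + 0.02² + 0.32² = 0.0004 + 0.0256 + 0.0196 + 0.0004 + 0.0004 + 0.0900 + 0.0004 + 0.1024 = 0.2392
B_B = 1 / 0.2392 = 4.1806
Σp_Dᵢ² = 0.18² + 0.02² + 0.16² + 0.02² + 0.15² + 0.41² + 0.02² + 0.04² = 0.0324 + 0.0004 + 0.0256 + 0.0004 + 0.0225 + 0.1681 + 0.0004 + 0.0016 = 0.2514
B_D = 1 / 0.2514 = 3.9777
Highest B → broadest niche (most generalist): Species B (B = 4.18).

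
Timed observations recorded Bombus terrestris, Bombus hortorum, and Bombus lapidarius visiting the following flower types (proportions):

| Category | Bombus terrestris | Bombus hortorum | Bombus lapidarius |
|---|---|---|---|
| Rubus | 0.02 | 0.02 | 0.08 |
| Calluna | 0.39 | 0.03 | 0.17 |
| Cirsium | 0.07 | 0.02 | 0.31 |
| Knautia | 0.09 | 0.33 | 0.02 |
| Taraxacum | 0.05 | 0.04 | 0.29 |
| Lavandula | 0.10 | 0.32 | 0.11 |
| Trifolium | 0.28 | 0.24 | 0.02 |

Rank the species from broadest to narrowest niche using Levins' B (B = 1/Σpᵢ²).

Σp_terrᵢ² = 0.02² + 0.39² + 0.07² + 0.09² + 0.05² + 0.10² + 0.28² = 0.0004 + 0.1521 + 0.0049 + 0.0081 + 0.0025 + 0.0100 + 0.0784 = 0.2564
B_terr = 1 / 0.2564 = 3.9002
Σp_hortᵢ² = 0.02² + 0.03² + 0.02² + 0.33² + 0.04² + 0.32² + 0.24² = 0.0004 + 0.0009 + 0.0004 + 0.1089 + 0.0016 + 0.1024 + 0.0576 = 0.2722
B_hort = 1 / 0.2722 = 3.6738
Σp_lapiᵢ² = 0.08² + 0.17² + 0.31² + 0.02² + 0.29² + 0.11² + 0.02² = 0.0064 + 0.0289 + 0.0961 + 0.0004 + 0.0841 + 0.0121 + 0.0004 = 0.2284
B_lapi = 1 / 0.2284 = 4.3783
Ranking by B (broadest → narrowest): Bombus lapidarius (4.38) > Bombus terrestris (3.90) > Bombus hortorum (3.67)

Bombus lapidarius > Bombus terrestris > Bombus hortorum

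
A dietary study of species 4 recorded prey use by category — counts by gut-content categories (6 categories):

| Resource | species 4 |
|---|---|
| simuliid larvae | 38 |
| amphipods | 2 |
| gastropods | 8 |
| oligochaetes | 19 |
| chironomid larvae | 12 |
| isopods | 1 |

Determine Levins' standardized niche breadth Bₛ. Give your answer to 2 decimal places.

0.43

Proportions for species 4 (n=80): 38/80=0.4750, 2/80=0.0250, 8/80=0.1000, 19/80=0.2375, 12/80=0.1500, 1/80=0.0125
Σpᵢ² = 0.4750² + 0.0250² + 0.1000² + 0.2375² + 0.1500² + 0.0125² = 0.225625 + 0.000625 + 0.010000 + 0.056406 + 0.022500 + 0.000156 = 0.315312
B = 1 / 0.315312 = 3.1715
Bₛ = (B − 1)/(n − 1) = (3.1715 − 1)/(6 − 1) = 2.1715/5 = 0.4343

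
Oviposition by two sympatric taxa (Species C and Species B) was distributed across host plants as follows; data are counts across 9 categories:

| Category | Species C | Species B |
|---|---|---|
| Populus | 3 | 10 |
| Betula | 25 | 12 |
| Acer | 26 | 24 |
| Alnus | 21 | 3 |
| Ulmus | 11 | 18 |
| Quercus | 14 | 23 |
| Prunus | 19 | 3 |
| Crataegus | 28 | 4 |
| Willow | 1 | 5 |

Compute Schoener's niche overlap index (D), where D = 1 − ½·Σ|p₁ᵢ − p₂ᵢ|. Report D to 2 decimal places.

0.59

Proportions for Species C (n=148): 3/148=0.0203, 25/148=0.1689, 26/148=0.1757, 21/148=0.1419, 11/148=0.0743, 14/148=0.0946, 19/148=0.1284, 28/148=0.1892, 1/148=0.0068
Proportions for Species B (n=102): 10/102=0.0980, 12/102=0.1176, 24/102=0.2353, 3/102=0.0294, 18/102=0.1765, 23/102=0.2255, 3/102=0.0294, 4/102=0.0392, 5/102=0.0490
Σ|p₁ᵢ − p₂ᵢ| = 0.0777 + 0.0513 + 0.0596 + 0.1125 + 0.1022 + 0.1309 + 0.0990 + 0.1500 + 0.0422 = 0.8254
D = 1 − ½ × 0.8254 = 1 − 0.41270 = 0.58730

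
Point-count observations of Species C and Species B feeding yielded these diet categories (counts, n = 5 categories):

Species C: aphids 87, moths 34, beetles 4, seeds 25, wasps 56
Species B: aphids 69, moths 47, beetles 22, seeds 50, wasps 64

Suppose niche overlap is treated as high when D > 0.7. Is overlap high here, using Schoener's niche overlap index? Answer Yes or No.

Yes

Proportions for Species C (n=206): 87/206=0.4223, 34/206=0.1650, 4/206=0.0194, 25/206=0.1214, 56/206=0.2718
Proportions for Species B (n=252): 69/252=0.2738, 47/252=0.1865, 22/252=0.0873, 50/252=0.1984, 64/252=0.2540
Σ|p₁ᵢ − p₂ᵢ| = 0.1485 + 0.0215 + 0.0679 + 0.0770 + 0.0178 = 0.3327
D = 1 − ½ × 0.3327 = 1 − 0.16635 = 0.83365
D = 0.83365 > 0.7 → Yes.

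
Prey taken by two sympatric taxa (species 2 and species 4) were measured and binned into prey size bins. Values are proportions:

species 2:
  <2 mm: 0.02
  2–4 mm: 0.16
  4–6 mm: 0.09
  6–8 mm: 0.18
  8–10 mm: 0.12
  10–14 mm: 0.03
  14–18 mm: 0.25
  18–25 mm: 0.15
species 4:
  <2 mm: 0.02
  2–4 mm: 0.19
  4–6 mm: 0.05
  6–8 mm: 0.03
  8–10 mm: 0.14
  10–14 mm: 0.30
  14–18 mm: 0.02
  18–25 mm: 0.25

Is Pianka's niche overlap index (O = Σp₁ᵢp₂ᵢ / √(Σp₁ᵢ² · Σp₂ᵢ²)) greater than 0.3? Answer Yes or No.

Yes

Σ p₁ᵢp₂ᵢ = 0.0004 + 0.0304 + 0.0045 + 0.0054 + 0.0168 + 0.0090 + 0.0050 + 0.0375 = 0.1090
Σp_1ᵢ² = 0.02² + 0.16² + 0.09² + 0.18² + 0.12² + 0.03² + 0.25² + 0.15² = 0.0004 + 0.0256 + 0.0081 + 0.0324 + 0.0144 + 0.0009 + 0.0625 + 0.0225 = 0.1668
Σp_2ᵢ² = 0.02² + 0.19² + 0.05² + 0.03² + 0.14² + 0.30² + 0.02² + 0.25² = 0.0004 + 0.0361 + 0.0025 + 0.0009 + 0.0196 + 0.0900 + 0.0004 + 0.0625 = 0.2124
O = 0.1090 / √(0.1668 × 0.2124) = 0.1090 / 0.18822 = 0.5791
O = 0.5791 > 0.3 → Yes.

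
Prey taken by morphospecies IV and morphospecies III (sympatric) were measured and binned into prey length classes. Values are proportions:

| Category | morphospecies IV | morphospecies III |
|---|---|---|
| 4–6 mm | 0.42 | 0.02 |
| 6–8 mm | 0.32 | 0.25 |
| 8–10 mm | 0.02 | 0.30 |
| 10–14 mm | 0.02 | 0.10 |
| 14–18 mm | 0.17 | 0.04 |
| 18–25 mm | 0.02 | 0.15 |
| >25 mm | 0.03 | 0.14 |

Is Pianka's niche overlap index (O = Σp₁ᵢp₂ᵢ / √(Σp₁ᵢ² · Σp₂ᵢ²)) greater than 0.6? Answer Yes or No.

Σ p₁ᵢp₂ᵢ = 0.0084 + 0.0800 + 0.0060 + 0.0020 + 0.0068 + 0.0030 + 0.0042 = 0.1104
Σp_1ᵢ² = 0.42² + 0.32² + 0.02² + 0.02² + 0.17² + 0.02² + 0.03² = 0.1764 + 0.1024 + 0.0004 + 0.0004 + 0.0289 + 0.0004 + 0.0009 = 0.3098
Σp_2ᵢ² = 0.02² + 0.25² + 0.30² + 0.10² + 0.04² + 0.15² + 0.14² = 0.0004 + 0.0625 + 0.0900 + 0.0100 + 0.0016 + 0.0225 + 0.0196 = 0.2066
O = 0.1104 / √(0.3098 × 0.2066) = 0.1104 / 0.25299 = 0.4364
O = 0.4364 < 0.6 → No.

No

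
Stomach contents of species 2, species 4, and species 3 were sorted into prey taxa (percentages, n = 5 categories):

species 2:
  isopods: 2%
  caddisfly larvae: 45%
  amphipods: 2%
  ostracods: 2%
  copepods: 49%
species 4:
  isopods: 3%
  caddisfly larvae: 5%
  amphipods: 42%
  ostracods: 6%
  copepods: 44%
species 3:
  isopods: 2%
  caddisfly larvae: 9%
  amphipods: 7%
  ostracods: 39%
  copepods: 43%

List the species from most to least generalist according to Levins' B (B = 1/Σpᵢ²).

Convert percentages to proportions (divide by 100).
Σp_2ᵢ² = 0.02² + 0.45² + 0.02² + 0.02² + 0.49² = 0.0004 + 0.2025 + 0.0004 + 0.0004 + 0.2401 = 0.4438
B_2 = 1 / 0.4438 = 2.2533
Σp_4ᵢ² = 0.03² + 0.05² + 0.42² + 0.06² + 0.44² = 0.0009 + 0.0025 + 0.1764 + 0.0036 + 0.1936 = 0.3770
B_4 = 1 / 0.3770 = 2.6525
Σp_3ᵢ² = 0.02² + 0.09² + 0.07² + 0.39² + 0.43² = 0.0004 + 0.0081 + 0.0049 + 0.1521 + 0.1849 = 0.3504
B_3 = 1 / 0.3504 = 2.8539
Ranking by B (broadest → narrowest): species 3 (2.85) > species 4 (2.65) > species 2 (2.25)

species 3 > species 4 > species 2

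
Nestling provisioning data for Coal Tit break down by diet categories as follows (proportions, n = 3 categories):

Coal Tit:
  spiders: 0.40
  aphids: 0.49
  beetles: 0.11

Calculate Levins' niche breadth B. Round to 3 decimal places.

Σpᵢ² = 0.40² + 0.49² + 0.11² = 0.1600 + 0.2401 + 0.0121 = 0.4122
B = 1 / 0.4122 = 2.42601

2.426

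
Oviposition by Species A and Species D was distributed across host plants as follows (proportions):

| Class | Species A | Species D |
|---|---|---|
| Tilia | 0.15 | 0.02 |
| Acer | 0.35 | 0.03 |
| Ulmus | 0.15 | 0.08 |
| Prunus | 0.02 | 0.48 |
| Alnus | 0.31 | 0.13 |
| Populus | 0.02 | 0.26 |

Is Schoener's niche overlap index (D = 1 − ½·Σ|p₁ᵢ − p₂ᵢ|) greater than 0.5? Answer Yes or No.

Σ|p₁ᵢ − p₂ᵢ| = 0.13 + 0.32 + 0.07 + 0.46 + 0.18 + 0.24 = 1.40
D = 1 − ½ × 1.40 = 1 − 0.700 = 0.3000
D = 0.3000 < 0.5 → No.

No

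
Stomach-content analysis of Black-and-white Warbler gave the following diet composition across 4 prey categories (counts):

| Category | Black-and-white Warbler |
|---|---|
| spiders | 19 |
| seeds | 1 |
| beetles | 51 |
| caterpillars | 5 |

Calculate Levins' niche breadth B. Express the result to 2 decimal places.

1.93

Proportions for Black-and-white Warbler (n=76): 19/76=0.2500, 1/76=0.0132, 51/76=0.6711, 5/76=0.0658
Σpᵢ² = 0.2500² + 0.0132² + 0.6711² + 0.0658² = 0.062500 + 0.000174 + 0.450375 + 0.004330 = 0.517379
B = 1 / 0.517379 = 1.9328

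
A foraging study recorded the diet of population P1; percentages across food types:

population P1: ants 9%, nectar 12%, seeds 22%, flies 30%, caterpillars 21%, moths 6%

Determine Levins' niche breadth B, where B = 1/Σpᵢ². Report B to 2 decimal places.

Convert percentages to proportions (divide by 100).
Σpᵢ² = 0.09² + 0.12² + 0.22² + 0.30² + 0.21² + 0.06² = 0.0081 + 0.0144 + 0.0484 + 0.0900 + 0.0441 + 0.0036 = 0.2086
B = 1 / 0.2086 = 4.7939

4.79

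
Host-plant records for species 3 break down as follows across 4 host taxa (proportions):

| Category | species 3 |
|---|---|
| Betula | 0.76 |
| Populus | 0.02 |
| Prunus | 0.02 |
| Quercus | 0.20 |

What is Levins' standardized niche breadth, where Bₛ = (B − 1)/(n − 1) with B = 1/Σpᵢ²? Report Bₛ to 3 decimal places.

Σpᵢ² = 0.76² + 0.02² + 0.02² + 0.20² = 0.5776 + 0.0004 + 0.0004 + 0.0400 = 0.6184
B = 1 / 0.6184 = 1.61708
Bₛ = (B − 1)/(n − 1) = (1.61708 − 1)/(4 − 1) = 0.61708/3 = 0.20569

0.206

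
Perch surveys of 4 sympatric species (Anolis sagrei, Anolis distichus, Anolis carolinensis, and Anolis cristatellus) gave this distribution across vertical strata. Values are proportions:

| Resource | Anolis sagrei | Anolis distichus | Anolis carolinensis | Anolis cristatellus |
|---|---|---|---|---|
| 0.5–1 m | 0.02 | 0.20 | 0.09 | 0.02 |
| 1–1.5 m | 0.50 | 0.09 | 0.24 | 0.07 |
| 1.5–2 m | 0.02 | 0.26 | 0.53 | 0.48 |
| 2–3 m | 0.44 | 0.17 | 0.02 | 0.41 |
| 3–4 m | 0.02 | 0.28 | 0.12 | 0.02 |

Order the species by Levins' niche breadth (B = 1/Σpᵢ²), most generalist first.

Σp_sagrᵢ² = 0.02² + 0.50² + 0.02² + 0.44² + 0.02² = 0.0004 + 0.2500 + 0.0004 + 0.1936 + 0.0004 = 0.4448
B_sagr = 1 / 0.4448 = 2.2482
Σp_distᵢ² = 0.20² + 0.09² + 0.26² + 0.17² + 0.28² = 0.0400 + 0.0081 + 0.0676 + 0.0289 + 0.0784 = 0.2230
B_dist = 1 / 0.2230 = 4.4843
Σp_caroᵢ² = 0.09² + 0.24² + 0.53² + 0.02² + 0.12² = 0.0081 + 0.0576 + 0.2809 + 0.0004 + 0.0144 = 0.3614
B_caro = 1 / 0.3614 = 2.7670
Σp_crisᵢ² = 0.02² + 0.07² + 0.48² + 0.41² + 0.02² = 0.0004 + 0.0049 + 0.2304 + 0.1681 + 0.0004 = 0.4042
B_cris = 1 / 0.4042 = 2.4740
Ranking by B (broadest → narrowest): Anolis distichus (4.48) > Anolis carolinensis (2.77) > Anolis cristatellus (2.47) > Anolis sagrei (2.25)

Anolis distichus > Anolis carolinensis > Anolis cristatellus > Anolis sagrei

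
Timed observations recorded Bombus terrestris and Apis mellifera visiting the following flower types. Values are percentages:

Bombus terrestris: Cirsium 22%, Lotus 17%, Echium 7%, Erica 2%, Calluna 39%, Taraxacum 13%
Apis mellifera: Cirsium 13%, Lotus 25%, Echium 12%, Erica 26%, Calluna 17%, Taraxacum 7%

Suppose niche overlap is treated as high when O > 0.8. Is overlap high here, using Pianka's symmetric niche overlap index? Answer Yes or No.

No

Convert percentages to proportions (divide by 100).
Σ p₁ᵢp₂ᵢ = 0.0286 + 0.0425 + 0.0084 + 0.0052 + 0.0663 + 0.0091 = 0.1601
Σp_1ᵢ² = 0.22² + 0.17² + 0.07² + 0.02² + 0.39² + 0.13² = 0.0484 + 0.0289 + 0.0049 + 0.0004 + 0.1521 + 0.0169 = 0.2516
Σp_2ᵢ² = 0.13² + 0.25² + 0.12² + 0.26² + 0.17² + 0.07² = 0.0169 + 0.0625 + 0.0144 + 0.0676 + 0.0289 + 0.0049 = 0.1952
O = 0.1601 / √(0.2516 × 0.1952) = 0.1601 / 0.22161 = 0.7224
O = 0.7224 < 0.8 → No.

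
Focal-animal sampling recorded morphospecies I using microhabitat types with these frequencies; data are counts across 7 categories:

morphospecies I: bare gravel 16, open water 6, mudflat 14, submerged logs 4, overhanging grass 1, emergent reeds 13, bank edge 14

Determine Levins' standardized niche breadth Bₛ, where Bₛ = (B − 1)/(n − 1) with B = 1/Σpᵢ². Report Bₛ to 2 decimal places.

0.72

Proportions for morphospecies I (n=68): 16/68=0.2353, 6/68=0.0882, 14/68=0.2059, 4/68=0.0588, 1/68=0.0147, 13/68=0.1912, 14/68=0.2059
Σpᵢ² = 0.2353² + 0.0882² + 0.2059² + 0.0588² + 0.0147² + 0.1912² + 0.2059² = 0.055366 + 0.007779 + 0.042395 + 0.003457 + 0.000216 + 0.036557 + 0.042395 = 0.188165
B = 1 / 0.188165 = 5.3145
Bₛ = (B − 1)/(n − 1) = (5.3145 − 1)/(7 − 1) = 4.3145/6 = 0.7191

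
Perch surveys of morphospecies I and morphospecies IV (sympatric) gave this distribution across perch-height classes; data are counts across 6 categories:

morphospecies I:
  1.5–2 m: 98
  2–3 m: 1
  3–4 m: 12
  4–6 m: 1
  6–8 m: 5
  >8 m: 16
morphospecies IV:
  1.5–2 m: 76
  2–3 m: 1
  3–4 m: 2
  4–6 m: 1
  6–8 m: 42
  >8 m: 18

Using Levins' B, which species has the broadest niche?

morphospecies IV

Proportions for morphospecies I (n=133): 98/133=0.7368, 1/133=0.0075, 12/133=0.0902, 1/133=0.0075, 5/133=0.0376, 16/133=0.1203
Proportions for morphospecies IV (n=140): 76/140=0.5429, 1/140=0.0071, 2/140=0.0143, 1/140=0.0071, 42/140=0.3000, 18/140=0.1286
Σp_Iᵢ² = 0.7368² + 0.0075² + 0.0902² + 0.0075² + 0.0376² + 0.1203² = 0.542874 + 0.000056 + 0.008136 + 0.000056 + 0.001414 + 0.014472 = 0.567008
B_I = 1 / 0.567008 = 1.7636
Σp_IVᵢ² = 0.5429² + 0.0071² + 0.0143² + 0.0071² + 0.3000² + 0.1286² = 0.294740 + 0.000050 + 0.000204 + 0.000050 + 0.090000 + 0.016538 = 0.401582
B_IV = 1 / 0.401582 = 2.4902
Highest B → broadest niche (most generalist): morphospecies IV (B = 2.49).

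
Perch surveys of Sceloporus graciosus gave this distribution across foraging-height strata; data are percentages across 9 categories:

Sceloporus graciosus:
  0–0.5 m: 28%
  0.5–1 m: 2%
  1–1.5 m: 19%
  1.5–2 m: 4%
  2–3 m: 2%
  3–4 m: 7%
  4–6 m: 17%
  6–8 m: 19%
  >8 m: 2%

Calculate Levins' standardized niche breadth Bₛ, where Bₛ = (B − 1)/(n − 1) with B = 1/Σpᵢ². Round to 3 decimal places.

0.543

Convert percentages to proportions (divide by 100).
Σpᵢ² = 0.28² + 0.02² + 0.19² + 0.04² + 0.02² + 0.07² + 0.17² + 0.19² + 0.02² = 0.0784 + 0.0004 + 0.0361 + 0.0016 + 0.0004 + 0.0049 + 0.0289 + 0.0361 + 0.0004 = 0.1872
B = 1 / 0.1872 = 5.34188
Bₛ = (B − 1)/(n − 1) = (5.34188 − 1)/(9 − 1) = 4.34188/8 = 0.54274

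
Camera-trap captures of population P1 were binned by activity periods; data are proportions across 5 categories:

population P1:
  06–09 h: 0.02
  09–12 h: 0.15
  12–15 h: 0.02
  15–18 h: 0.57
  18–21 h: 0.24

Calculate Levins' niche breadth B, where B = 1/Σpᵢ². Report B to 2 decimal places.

Σpᵢ² = 0.02² + 0.15² + 0.02² + 0.57² + 0.24² = 0.0004 + 0.0225 + 0.0004 + 0.3249 + 0.0576 = 0.4058
B = 1 / 0.4058 = 2.4643

2.46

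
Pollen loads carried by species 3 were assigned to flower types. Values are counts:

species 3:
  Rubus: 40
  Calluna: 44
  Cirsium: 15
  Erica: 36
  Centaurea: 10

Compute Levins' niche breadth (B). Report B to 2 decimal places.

4.08

Proportions for species 3 (n=145): 40/145=0.2759, 44/145=0.3034, 15/145=0.1034, 36/145=0.2483, 10/145=0.0690
Σpᵢ² = 0.2759² + 0.3034² + 0.1034² + 0.2483² + 0.0690² = 0.076121 + 0.092052 + 0.010692 + 0.061653 + 0.004761 = 0.245279
B = 1 / 0.245279 = 4.0770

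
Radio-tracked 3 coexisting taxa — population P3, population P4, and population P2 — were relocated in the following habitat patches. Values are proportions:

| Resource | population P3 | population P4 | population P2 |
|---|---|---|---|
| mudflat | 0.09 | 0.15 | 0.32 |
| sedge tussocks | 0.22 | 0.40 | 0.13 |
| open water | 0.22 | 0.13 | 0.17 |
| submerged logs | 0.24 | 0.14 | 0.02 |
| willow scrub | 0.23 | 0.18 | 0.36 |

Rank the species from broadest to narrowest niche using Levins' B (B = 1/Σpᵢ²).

population P3 > population P4 > population P2

Σp_P3ᵢ² = 0.09² + 0.22² + 0.22² + 0.24² + 0.23² = 0.0081 + 0.0484 + 0.0484 + 0.0576 + 0.0529 = 0.2154
B_P3 = 1 / 0.2154 = 4.6425
Σp_P4ᵢ² = 0.15² + 0.40² + 0.13² + 0.14² + 0.18² = 0.0225 + 0.1600 + 0.0169 + 0.0196 + 0.0324 = 0.2514
B_P4 = 1 / 0.2514 = 3.9777
Σp_P2ᵢ² = 0.32² + 0.13² + 0.17² + 0.02² + 0.36² = 0.1024 + 0.0169 + 0.0289 + 0.0004 + 0.1296 = 0.2782
B_P2 = 1 / 0.2782 = 3.5945
Ranking by B (broadest → narrowest): population P3 (4.64) > population P4 (3.98) > population P2 (3.59)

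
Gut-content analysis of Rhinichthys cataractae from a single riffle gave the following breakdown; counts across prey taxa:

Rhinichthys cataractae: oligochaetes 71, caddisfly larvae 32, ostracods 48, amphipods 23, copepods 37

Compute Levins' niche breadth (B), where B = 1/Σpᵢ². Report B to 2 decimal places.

Proportions for Rhinichthys cataractae (n=211): 71/211=0.3365, 32/211=0.1517, 48/211=0.2275, 23/211=0.1090, 37/211=0.1754
Σpᵢ² = 0.3365² + 0.1517² + 0.2275² + 0.1090² + 0.1754² = 0.113232 + 0.023013 + 0.051756 + 0.011881 + 0.030765 = 0.230647
B = 1 / 0.230647 = 4.3356

4.34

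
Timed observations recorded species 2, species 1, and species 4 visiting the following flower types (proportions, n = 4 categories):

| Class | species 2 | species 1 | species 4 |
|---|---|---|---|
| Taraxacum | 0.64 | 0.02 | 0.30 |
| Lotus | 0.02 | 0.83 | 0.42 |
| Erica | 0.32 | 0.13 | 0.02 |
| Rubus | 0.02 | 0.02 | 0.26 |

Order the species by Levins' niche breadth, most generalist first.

species 4 > species 2 > species 1

Σp_2ᵢ² = 0.64² + 0.02² + 0.32² + 0.02² = 0.4096 + 0.0004 + 0.1024 + 0.0004 = 0.5128
B_2 = 1 / 0.5128 = 1.9501
Σp_1ᵢ² = 0.02² + 0.83² + 0.13² + 0.02² = 0.0004 + 0.6889 + 0.0169 + 0.0004 = 0.7066
B_1 = 1 / 0.7066 = 1.4152
Σp_4ᵢ² = 0.30² + 0.42² + 0.02² + 0.26² = 0.0900 + 0.1764 + 0.0004 + 0.0676 = 0.3344
B_4 = 1 / 0.3344 = 2.9904
Ranking by B (broadest → narrowest): species 4 (2.99) > species 2 (1.95) > species 1 (1.42)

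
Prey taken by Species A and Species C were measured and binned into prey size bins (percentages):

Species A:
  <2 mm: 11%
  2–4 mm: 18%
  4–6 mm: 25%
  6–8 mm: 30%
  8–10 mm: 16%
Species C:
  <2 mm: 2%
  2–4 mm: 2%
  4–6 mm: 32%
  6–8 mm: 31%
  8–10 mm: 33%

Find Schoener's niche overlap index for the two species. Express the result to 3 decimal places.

0.750

Convert percentages to proportions (divide by 100).
Σ|p₁ᵢ − p₂ᵢ| = 0.09 + 0.16 + 0.07 + 0.01 + 0.17 = 0.50
D = 1 − ½ × 0.50 = 1 − 0.250 = 0.75000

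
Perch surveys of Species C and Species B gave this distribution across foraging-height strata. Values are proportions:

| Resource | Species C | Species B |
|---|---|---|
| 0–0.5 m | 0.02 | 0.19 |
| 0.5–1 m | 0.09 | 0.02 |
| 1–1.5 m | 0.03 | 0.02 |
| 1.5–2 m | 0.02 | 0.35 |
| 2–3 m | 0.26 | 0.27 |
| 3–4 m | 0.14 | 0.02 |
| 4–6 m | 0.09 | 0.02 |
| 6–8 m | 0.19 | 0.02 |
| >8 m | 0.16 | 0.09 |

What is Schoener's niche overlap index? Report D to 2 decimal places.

Σ|p₁ᵢ − p₂ᵢ| = 0.17 + 0.07 + 0.01 + 0.33 + 0.01 + 0.12 + 0.07 + 0.17 + 0.07 = 1.02
D = 1 − ½ × 1.02 = 1 − 0.510 = 0.4900

0.49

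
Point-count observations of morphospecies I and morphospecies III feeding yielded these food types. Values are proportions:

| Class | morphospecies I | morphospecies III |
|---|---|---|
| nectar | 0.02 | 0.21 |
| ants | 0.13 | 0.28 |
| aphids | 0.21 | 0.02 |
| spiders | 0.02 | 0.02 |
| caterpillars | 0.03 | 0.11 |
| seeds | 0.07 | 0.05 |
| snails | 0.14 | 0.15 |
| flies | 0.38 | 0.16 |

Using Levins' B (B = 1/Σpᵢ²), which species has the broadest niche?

morphospecies III

Σp_Iᵢ² = 0.02² + 0.13² + 0.21² + 0.02² + 0.03² + 0.07² + 0.14² + 0.38² = 0.0004 + 0.0169 + 0.0441 + 0.0004 + 0.0009 + 0.0049 + 0.0196 + 0.1444 = 0.2316
B_I = 1 / 0.2316 = 4.3178
Σp_IIIᵢ² = 0.21² + 0.28² + 0.02² + 0.02² + 0.11² + 0.05² + 0.15² + 0.16² = 0.0441 + 0.0784 + 0.0004 + 0.0004 + 0.0121 + 0.0025 + 0.0225 + 0.0256 = 0.1860
B_III = 1 / 0.1860 = 5.3763
Highest B → broadest niche (most generalist): morphospecies III (B = 5.38).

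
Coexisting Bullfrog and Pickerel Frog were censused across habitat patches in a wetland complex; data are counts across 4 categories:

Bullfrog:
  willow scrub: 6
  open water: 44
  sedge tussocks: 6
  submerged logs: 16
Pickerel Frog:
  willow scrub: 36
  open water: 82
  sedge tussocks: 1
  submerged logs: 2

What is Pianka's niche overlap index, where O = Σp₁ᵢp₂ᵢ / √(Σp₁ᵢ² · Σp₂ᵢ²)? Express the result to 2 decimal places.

0.91

Proportions for Bullfrog (n=72): 6/72=0.0833, 44/72=0.6111, 6/72=0.0833, 16/72=0.2222
Proportions for Pickerel Frog (n=121): 36/121=0.2975, 82/121=0.6777, 1/121=0.0083, 2/121=0.0165
Σ p₁ᵢp₂ᵢ = 0.024782 + 0.414142 + 0.000691 + 0.003666 = 0.443281
Σp_1ᵢ² = 0.0833² + 0.6111² + 0.0833² + 0.2222² = 0.006939 + 0.373443 + 0.006939 + 0.049373 = 0.436694
Σp_2ᵢ² = 0.2975² + 0.6777² + 0.0083² + 0.0165² = 0.088506 + 0.459277 + 0.000069 + 0.000272 = 0.548124
O = 0.443281 / √(0.436694 × 0.548124) = 0.443281 / 0.4892468 = 0.9060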